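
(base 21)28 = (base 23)24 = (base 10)50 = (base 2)110010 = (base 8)62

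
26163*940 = 24593220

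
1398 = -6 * (-233) 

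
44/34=22/17 ≈ 1.29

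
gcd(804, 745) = 1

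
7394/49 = 150 + 44/49 ≈ 150.90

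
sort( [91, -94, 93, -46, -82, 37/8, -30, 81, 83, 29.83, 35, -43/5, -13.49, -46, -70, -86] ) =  [-94, -86, -82, -70, -46, -46, -30, -13.49, -43/5, 37/8, 29.83, 35, 81, 83, 91, 93] 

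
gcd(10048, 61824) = 64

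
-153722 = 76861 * (-2)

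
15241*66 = 1005906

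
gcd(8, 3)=1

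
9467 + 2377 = 11844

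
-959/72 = -13 - 23/72 ≈ -13.32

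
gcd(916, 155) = 1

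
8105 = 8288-183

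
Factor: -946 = -1*2^1*11^1*43^1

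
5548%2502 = 544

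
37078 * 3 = 111234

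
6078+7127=13205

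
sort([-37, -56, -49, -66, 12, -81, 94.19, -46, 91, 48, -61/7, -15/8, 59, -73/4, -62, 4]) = [-81, -66, -62, -56, -49, -46, -37, -73/4, -61/7, -15/8, 4, 12, 48, 59, 91, 94.19]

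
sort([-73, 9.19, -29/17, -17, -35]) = [-73, -35, -17, -29/17, 9.19]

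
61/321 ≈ 0.190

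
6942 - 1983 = 4959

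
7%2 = 1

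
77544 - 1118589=-1041045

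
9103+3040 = 12143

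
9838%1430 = 1258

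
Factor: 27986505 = 3^1 * 5^1 * 17^1 * 109751^1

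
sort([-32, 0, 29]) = [-32, 0, 29]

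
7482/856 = 3741/428 ≈ 8.74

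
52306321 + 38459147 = 90765468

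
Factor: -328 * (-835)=2^3 * 5^1 * 41^1 * 167^1=273880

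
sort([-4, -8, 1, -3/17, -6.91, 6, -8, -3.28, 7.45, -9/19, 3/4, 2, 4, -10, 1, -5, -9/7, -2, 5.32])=[-10, -8, -8, -6.91, -5, -4, -3.28, -2, -9/7, -9/19, -3/17, 3/4, 1, 1, 2, 4, 5.32, 6, 7.45]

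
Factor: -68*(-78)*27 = 2^3*3^4*13^1*17^1 = 143208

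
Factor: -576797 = -1*13^2*3413^1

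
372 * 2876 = 1069872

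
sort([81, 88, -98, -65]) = [-98, -65, 81, 88]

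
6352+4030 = 10382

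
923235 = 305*3027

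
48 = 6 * 8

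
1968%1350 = 618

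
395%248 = 147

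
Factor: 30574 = 2^1 * 15287^1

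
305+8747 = 9052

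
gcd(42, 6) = 6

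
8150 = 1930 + 6220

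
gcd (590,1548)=2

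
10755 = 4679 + 6076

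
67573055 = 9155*7381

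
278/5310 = 139/2655 ≈ 0.0524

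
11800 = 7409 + 4391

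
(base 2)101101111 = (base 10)367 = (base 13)223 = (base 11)304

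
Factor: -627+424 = -1*7^1*29^1 = -203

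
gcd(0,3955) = 3955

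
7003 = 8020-1017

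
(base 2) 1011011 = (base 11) 83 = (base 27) 3a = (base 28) 37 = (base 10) 91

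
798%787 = 11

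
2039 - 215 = 1824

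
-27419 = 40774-68193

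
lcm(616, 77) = 616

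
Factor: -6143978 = -1*2^1*251^1*12239^1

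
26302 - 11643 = 14659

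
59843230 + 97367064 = 157210294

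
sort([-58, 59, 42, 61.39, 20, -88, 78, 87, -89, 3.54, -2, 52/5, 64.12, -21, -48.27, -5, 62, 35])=[-89, -88, -58, -48.27, -21, -5, -2, 3.54, 52/5, 20, 35, 42, 59, 61.39, 62, 64.12, 78, 87]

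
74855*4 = 299420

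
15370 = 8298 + 7072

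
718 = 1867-1149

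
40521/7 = 5788+5/7 ≈ 5788.71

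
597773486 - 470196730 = 127576756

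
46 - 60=-14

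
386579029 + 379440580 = 766019609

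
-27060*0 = 0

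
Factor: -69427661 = -1*69427661^1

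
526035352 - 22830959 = 503204393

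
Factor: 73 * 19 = 19^1 * 73^1 = 1387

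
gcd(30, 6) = 6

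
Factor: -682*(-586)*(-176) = -1*2^6*11^2*31^1*293^1 = -70338752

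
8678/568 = 4339/284 ≈ 15.28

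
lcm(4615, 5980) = 424580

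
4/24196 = 1/6049≈0.000165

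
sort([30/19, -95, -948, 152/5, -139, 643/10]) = [-948, -139, -95, 30/19, 152/5, 643/10]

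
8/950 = 4/475 ≈ 0.00842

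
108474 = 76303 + 32171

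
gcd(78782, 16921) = 1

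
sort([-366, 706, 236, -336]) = [-366, -336, 236, 706]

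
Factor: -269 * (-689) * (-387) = -1 * 3^2 * 13^1 * 43^1 * 53^1 * 269^1 = -71726967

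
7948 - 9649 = -1701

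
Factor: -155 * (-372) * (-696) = -1 * 2^5 * 3^2 * 5^1 * 29^1 * 31^2 = -40131360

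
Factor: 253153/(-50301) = -1 * 3^(-7) * 23^(-1) * 253153^1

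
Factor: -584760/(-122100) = 2^1*5^(-1)*37^(-1)*443^1 = 886/185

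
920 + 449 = 1369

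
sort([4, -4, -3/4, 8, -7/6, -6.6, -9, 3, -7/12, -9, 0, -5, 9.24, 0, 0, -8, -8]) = [-9, -9, -8, -8, -6.6, -5, -4, -7/6, -3/4, -7/12, 0, 0, 0, 3, 4, 8, 9.24]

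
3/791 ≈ 0.00379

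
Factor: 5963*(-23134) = -1*2^1*43^1*67^1*89^1*269^1 = -137948042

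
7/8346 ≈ 0.000839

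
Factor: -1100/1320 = -1*2^(-1)*3^(-1)*5^1 = -5/6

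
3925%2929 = 996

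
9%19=9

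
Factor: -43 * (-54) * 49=2^1 * 3^3 * 7^2 * 43^1=113778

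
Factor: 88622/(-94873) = -1 * 2^1 * 73^1 * 607^1 * 94873^(-1)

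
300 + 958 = 1258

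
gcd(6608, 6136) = 472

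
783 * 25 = 19575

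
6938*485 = 3364930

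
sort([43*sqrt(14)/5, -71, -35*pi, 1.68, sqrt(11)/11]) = [-35*pi, -71, sqrt(11)/11, 1.68, 43*sqrt(14)/5]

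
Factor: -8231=-1*8231^1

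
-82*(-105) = 8610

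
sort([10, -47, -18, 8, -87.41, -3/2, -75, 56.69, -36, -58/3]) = [-87.41, -75, -47, -36, -58/3, -18, -3/2, 8, 10, 56.69]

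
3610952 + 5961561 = 9572513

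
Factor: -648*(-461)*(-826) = -1*2^4*3^4*7^1*59^1*461^1 = -246749328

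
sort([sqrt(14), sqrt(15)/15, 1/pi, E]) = [sqrt(15)/15, 1/pi, E, sqrt(14)]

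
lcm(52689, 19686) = 1791426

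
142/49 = 2+44/49 ≈ 2.90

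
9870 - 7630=2240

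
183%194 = 183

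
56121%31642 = 24479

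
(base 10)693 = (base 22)19b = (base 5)10233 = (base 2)1010110101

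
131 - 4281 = -4150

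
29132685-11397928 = 17734757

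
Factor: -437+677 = 2^4*3^1*5^1 = 240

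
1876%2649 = 1876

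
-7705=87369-95074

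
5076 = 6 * 846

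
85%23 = 16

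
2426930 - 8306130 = -5879200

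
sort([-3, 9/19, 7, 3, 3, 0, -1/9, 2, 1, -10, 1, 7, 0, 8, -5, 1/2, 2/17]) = [-10, -5, -3, -1/9, 0, 0, 2/17, 9/19, 1/2, 1, 1, 2, 3, 3, 7, 7, 8]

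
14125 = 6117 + 8008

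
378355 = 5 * 75671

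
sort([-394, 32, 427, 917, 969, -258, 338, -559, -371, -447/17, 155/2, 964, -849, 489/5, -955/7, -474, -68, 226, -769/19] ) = [-849, -559, -474, -394, -371, -258, -955/7, -68, -769/19, -447/17, 32, 155/2, 489/5, 226, 338, 427, 917, 964, 969] 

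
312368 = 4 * 78092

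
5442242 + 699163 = 6141405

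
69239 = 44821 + 24418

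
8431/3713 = 2 + 1005/3713 ≈ 2.27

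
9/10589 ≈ 0.000850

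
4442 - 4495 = -53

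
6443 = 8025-1582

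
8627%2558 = 953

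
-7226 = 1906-9132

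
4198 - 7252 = -3054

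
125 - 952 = -827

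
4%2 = 0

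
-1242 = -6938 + 5696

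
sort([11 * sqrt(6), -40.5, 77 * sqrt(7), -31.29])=[-40.5, -31.29, 11 * sqrt(6), 77 * sqrt(7)]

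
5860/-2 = -2930 = -2930.00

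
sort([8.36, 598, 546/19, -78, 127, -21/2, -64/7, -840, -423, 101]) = [-840, -423, -78, -21/2, -64/7, 8.36, 546/19, 101, 127, 598]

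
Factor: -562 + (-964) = -1*2^1*7^1*109^1 = -1526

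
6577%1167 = 742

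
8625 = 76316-67691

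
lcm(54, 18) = 54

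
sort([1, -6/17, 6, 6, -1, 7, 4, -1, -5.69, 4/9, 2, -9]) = [-9, -5.69, -1, -1, -6/17, 4/9, 1, 2, 4, 6, 6, 7]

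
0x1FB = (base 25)K7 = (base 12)363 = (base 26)JD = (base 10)507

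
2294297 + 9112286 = 11406583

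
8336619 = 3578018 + 4758601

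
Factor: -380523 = -1*3^1*11^1*13^1*887^1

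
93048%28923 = 6279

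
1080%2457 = 1080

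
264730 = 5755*46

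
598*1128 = 674544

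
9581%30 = 11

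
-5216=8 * (-652)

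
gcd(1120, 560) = 560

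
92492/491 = 188 + 184/491 ≈ 188.37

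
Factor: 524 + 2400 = 2^2*17^1*43^1 = 2924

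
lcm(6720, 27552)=275520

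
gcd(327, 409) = 1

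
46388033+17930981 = 64319014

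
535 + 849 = 1384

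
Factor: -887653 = -1*13^1*68281^1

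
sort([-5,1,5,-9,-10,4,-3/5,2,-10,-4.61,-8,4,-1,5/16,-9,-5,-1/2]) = [-10,-10,-9,-9,-8,-5,-5,-4.61,-1,-3/5,-1/2,5/16,1,2,4,4,5]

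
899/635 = 1 + 264/635≈1.42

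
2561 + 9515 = 12076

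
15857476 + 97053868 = 112911344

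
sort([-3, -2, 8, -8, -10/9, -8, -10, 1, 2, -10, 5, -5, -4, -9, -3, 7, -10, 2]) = [-10, -10, -10, -9, -8, -8, -5, -4, -3, -3, -2, -10/9, 1, 2, 2, 5, 7, 8]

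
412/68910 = 206/34455 ≈ 0.00598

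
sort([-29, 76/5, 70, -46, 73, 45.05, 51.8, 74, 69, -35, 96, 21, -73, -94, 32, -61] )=[-94, -73, -61, -46, -35, -29, 76/5, 21, 32, 45.05, 51.8, 69, 70, 73, 74, 96] 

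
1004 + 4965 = 5969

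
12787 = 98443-85656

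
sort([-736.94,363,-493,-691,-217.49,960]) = [-736.94,-691,-493,-217.49,363,960]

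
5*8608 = 43040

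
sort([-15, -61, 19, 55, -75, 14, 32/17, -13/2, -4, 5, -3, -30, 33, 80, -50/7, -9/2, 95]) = [-75, -61, -30, -15, -50/7, -13/2, -9/2, -4, -3, 32/17, 5, 14, 19, 33, 55, 80, 95]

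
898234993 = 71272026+826962967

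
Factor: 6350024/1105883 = 2^3 * 23^1 * 34511^1 * 1105883^(-1)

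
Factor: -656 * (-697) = 2^4 * 17^1 * 41^2 = 457232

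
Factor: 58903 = 13^1*23^1*197^1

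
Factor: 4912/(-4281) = -1 * 2^4 * 3^(-1) * 307^1 * 1427^(-1) 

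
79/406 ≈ 0.195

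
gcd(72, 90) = 18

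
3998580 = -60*(-66643)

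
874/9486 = 437/4743 ≈ 0.0921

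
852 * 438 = 373176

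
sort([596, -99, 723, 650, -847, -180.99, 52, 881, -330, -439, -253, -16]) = [-847, -439, -330, -253, -180.99, -99, -16, 52, 596, 650, 723, 881]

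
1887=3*629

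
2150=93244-91094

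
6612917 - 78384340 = -71771423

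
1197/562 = 2 + 73/562≈2.13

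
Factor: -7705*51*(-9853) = 3^1*5^1*17^1*23^1*59^1*67^1*167^1 = 3871785615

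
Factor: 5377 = 19^1 * 283^1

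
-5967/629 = -351/37 ≈ -9.49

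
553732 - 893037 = -339305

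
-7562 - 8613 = -16175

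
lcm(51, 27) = 459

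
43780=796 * 55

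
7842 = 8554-712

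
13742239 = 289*47551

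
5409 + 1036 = 6445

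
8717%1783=1585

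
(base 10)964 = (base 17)35c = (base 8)1704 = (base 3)1022201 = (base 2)1111000100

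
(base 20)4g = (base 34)2s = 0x60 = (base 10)96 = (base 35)2q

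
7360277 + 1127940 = 8488217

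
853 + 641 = 1494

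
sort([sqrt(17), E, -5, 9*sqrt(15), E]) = [-5, E, E, sqrt(17), 9*sqrt(15)]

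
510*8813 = 4494630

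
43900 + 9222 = 53122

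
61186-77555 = -16369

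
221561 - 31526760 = -31305199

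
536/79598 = 268/39799 ≈ 0.00673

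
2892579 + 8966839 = 11859418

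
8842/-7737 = -1 - 1105/7737 ≈ -1.14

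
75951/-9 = -8439 = -8439.00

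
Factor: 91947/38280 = 2^(-3)*5^(-1)*11^(-1)*29^(-1)*30649^1 = 30649/12760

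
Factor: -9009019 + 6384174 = -1*5^1*524969^1 = -2624845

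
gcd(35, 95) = 5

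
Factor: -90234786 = -1*2^1*3^1*37^1*89^1*4567^1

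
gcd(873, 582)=291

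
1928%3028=1928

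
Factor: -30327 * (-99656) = 2^3 * 3^1 * 11^1 * 919^1 * 12457^1 = 3022267512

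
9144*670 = 6126480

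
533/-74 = -7-15/74 ≈ -7.20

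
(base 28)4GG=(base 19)9I9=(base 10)3600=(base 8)7020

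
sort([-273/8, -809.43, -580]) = [-809.43, -580, -273/8]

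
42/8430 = 7/1405 ≈ 0.00498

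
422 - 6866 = -6444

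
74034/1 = 74034 = 74034.00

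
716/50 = 358/25 = 14.32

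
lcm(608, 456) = 1824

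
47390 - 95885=-48495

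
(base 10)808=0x328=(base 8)1450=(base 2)1100101000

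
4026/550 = 183/25 = 7.32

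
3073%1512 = 49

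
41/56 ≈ 0.732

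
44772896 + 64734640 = 109507536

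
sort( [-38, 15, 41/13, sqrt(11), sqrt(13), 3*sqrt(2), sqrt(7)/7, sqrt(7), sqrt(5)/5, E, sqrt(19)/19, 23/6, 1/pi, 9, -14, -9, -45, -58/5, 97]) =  [-45, -38, -14, -58/5, -9, sqrt(19)/19, 1/pi, sqrt(7)/7, sqrt(5)/5, sqrt(7), E, 41/13, sqrt(11), sqrt(13), 23/6, 3*sqrt(2), 9, 15, 97]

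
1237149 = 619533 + 617616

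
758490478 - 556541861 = 201948617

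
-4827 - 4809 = -9636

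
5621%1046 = 391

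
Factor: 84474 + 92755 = 13^1*13633^1 = 177229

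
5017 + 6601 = 11618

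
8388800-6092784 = 2296016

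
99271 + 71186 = 170457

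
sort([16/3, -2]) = [-2, 16/3]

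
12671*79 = 1001009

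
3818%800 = 618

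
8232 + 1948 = 10180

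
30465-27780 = 2685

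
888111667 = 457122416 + 430989251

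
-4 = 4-8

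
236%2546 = 236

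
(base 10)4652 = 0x122c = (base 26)6mo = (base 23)8i6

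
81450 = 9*9050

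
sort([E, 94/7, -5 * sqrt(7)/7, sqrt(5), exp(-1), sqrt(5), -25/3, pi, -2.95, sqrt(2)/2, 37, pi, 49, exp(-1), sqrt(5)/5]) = [-25/3, -2.95, -5 * sqrt(7)/7, exp(-1), exp(-1), sqrt(5)/5, sqrt(2)/2, sqrt(5), sqrt(5), E, pi, pi, 94/7, 37, 49]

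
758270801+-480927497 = 277343304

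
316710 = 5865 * 54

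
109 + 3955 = 4064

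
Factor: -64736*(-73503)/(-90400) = -1*3^2*5^(-2)*7^1*17^2*113^(-1)*8167^1 = -148696569/2825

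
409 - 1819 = -1410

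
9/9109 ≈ 0.000988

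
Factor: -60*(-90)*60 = 2^5*3^4*5^3 = 324000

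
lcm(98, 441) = 882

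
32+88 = 120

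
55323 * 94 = 5200362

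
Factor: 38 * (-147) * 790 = -1 * 2^2 * 3^1 * 5^1 * 7^2 * 19^1 * 79^1 = -4412940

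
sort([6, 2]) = [2, 6]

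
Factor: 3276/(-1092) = -1*3^1 = -3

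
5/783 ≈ 0.00639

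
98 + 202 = 300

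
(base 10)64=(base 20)34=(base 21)31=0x40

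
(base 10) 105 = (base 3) 10220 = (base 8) 151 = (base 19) 5a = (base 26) 41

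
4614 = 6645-2031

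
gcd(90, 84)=6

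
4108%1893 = 322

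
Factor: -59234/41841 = -1 * 2^1 * 3^ (-2) * 7^1 * 4231^1 * 4649^ (-1)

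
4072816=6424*634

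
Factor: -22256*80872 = -1*2^7*11^1*13^1*107^1*919^1 = -1799887232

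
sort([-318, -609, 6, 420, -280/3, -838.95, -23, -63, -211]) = [-838.95, -609, -318, -211, -280/3, -63, -23, 6, 420]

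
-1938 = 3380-5318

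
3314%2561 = 753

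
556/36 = 139/9 ≈ 15.44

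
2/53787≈0.0000372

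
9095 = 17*535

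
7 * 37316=261212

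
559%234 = 91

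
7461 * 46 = 343206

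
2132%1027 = 78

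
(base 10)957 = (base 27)18c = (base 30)11r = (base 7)2535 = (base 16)3bd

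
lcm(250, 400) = 2000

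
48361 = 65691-17330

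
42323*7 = 296261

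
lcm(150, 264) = 6600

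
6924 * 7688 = 53231712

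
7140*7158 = 51108120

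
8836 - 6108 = 2728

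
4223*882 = 3724686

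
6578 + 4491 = 11069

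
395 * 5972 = 2358940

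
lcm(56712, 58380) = 1984920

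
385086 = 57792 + 327294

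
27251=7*3893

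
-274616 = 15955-290571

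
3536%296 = 280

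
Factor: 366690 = 2^1*3^1*5^1*17^1*719^1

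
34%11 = 1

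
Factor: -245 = -1 * 5^1 * 7^2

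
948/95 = 9 + 93/95 ≈ 9.98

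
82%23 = 13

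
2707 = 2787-80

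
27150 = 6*4525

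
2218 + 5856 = 8074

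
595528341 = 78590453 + 516937888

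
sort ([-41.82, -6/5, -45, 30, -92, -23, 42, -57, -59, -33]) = [-92, -59, -57, -45, -41.82, -33, -23, -6/5, 30, 42]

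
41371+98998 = 140369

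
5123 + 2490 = 7613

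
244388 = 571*428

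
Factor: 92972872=2^3*11621609^1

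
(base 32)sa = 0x38a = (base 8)1612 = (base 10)906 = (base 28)14a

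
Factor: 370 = 2^1 * 5^1 * 37^1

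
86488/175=494 + 38/175 ≈ 494.22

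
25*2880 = 72000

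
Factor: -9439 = -1 * 9439^1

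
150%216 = 150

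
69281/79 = 876 + 77/79 ≈ 876.97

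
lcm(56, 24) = 168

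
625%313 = 312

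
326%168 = 158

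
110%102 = 8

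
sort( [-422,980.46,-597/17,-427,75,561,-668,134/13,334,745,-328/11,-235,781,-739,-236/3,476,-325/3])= [-739,-668,-427,-422,-235,-325/3,-236/3,-597/17,-328/11,134/13,75,334,476,561,745,781,980.46]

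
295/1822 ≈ 0.162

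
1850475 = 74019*25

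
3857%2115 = 1742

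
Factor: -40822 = -1 * 2^1 * 20411^1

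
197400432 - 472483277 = -275082845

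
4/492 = 1/123 ≈ 0.00813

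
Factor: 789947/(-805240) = -1 * 2^(-3) * 5^(-1) * 491^(-1) * 19267^1 = -19267/19640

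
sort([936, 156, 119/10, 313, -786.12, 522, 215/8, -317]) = [-786.12, -317, 119/10, 215/8, 156, 313, 522, 936]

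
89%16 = 9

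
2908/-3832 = -727/958 ≈ -0.759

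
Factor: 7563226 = 2^1 * 11^2 * 31253^1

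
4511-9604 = -5093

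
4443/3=1481=1481.00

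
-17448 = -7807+-9641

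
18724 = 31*604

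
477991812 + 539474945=1017466757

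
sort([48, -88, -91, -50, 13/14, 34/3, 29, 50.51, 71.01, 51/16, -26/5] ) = [-91, -88, -50, -26/5, 13/14, 51/16, 34/3, 29, 48, 50.51, 71.01] 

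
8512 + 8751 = 17263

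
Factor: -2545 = -1*5^1*509^1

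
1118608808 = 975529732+143079076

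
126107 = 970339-844232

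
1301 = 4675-3374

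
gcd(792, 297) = 99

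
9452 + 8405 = 17857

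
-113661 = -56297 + -57364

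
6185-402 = 5783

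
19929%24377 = 19929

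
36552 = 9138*4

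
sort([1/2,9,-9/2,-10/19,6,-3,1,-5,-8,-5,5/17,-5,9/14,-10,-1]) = [-10,-8,-5,-5,-5,-9/2,-3,-1,-10/19,5/17,1/2,9/14,1,6,9]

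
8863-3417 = 5446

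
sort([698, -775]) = [-775, 698]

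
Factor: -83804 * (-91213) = 2^2 * 7^1 * 41^1 * 53^1 * 73^1 * 1721^1 = 7644014252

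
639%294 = 51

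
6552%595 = 7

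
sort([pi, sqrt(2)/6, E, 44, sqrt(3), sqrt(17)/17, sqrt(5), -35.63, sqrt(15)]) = [-35.63, sqrt(2)/6, sqrt(17)/17, sqrt(3), sqrt(5), E, pi, sqrt(15), 44]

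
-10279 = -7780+-2499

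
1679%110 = 29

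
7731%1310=1181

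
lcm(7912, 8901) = 71208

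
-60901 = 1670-62571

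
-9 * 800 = -7200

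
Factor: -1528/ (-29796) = 2^1 * 3^ (-1) * 13^ (-1) = 2/39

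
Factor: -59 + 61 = 2^1 = 2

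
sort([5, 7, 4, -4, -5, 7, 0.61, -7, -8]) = [-8, -7, -5, -4, 0.61, 4, 5, 7, 7]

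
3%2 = 1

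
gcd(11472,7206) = 6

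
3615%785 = 475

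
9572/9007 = 1+565/9007 ≈ 1.06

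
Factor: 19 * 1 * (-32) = -1 * 2^5 * 19^1 = -608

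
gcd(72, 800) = 8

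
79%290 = 79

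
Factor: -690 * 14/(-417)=2^2 * 5^1 * 7^1 * 23^1 * 139^(-1)=3220/139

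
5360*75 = 402000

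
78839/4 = 19709 + 3/4 = 19709.75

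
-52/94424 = -13/23606 ≈ -0.000551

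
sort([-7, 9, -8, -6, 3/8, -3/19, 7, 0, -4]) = [-8, -7, -6, -4, -3/19, 0, 3/8, 7, 9]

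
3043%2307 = 736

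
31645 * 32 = 1012640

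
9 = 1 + 8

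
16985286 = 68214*249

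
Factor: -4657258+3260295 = -1*1396963^1 = -1396963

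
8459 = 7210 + 1249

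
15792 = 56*282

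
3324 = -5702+9026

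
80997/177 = 26999/59 ≈ 457.61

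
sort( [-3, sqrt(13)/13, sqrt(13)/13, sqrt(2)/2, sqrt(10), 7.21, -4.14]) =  [-4.14, -3, sqrt(13)/13, sqrt(13)/13, sqrt(2)/2, sqrt(10), 7.21]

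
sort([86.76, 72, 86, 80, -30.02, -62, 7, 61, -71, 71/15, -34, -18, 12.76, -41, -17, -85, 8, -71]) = [-85, -71, -71, -62, -41, -34, -30.02, -18, -17, 71/15, 7, 8, 12.76, 61, 72, 80, 86, 86.76]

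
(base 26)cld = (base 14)3235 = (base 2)10000111011111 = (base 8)20737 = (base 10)8671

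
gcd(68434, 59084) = 2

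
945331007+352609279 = 1297940286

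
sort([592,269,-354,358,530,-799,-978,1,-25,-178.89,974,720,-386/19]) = [-978,-799,-354,-178.89,-25,-386/19,1,269,358,530,592,720,974]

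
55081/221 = 4237/17 ≈ 249.24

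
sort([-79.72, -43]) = [-79.72, -43]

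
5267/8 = 658 + 3/8 ≈ 658.38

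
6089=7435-1346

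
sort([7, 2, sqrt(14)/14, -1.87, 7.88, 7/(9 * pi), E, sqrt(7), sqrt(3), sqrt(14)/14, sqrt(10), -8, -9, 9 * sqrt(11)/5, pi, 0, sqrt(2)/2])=[-9, -8, -1.87, 0, 7/(9 * pi), sqrt(14)/14, sqrt(14)/14, sqrt(2)/2, sqrt(3), 2, sqrt(7), E, pi, sqrt(10), 9 * sqrt(11)/5, 7, 7.88]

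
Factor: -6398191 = -1 * 109^1 * 58699^1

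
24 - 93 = -69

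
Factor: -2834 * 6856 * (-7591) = 2^4 * 13^1 * 109^1 * 857^1 * 7591^1 = 147492401264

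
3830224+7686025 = 11516249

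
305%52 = 45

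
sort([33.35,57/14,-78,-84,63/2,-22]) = [-84,-78,-22,57/14,63/2,33.35]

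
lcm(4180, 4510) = 171380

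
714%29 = 18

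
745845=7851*95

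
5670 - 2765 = 2905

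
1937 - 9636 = -7699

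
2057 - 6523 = -4466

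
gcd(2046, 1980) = 66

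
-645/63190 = -129/12638 ≈ -0.0102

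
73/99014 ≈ 0.000737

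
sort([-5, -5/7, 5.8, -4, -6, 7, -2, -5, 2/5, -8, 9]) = [-8, -6, -5, -5, -4, -2, -5/7, 2/5, 5.8, 7, 9]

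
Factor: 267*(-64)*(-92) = 2^8*3^1*23^1*89^1 = 1572096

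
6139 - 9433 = -3294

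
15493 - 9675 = 5818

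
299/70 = 4 + 19/70≈4.27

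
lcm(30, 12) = 60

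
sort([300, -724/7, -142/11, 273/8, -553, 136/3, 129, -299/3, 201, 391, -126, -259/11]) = [-553, -126, -724/7, -299/3, -259/11, -142/11, 273/8, 136/3, 129, 201, 300, 391]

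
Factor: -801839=-1 * 17^1 * 101^1 * 467^1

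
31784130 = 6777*4690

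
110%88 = 22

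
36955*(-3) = -110865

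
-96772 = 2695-99467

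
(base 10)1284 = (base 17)479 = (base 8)2404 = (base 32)184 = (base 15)5a9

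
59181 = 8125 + 51056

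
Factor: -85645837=-1*769^1*111373^1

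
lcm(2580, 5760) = 247680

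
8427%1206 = 1191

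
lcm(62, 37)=2294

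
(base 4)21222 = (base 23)13k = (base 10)618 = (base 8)1152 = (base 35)hn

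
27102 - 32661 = -5559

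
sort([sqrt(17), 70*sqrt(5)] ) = [sqrt(17), 70*sqrt(5)] 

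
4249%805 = 224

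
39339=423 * 93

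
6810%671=100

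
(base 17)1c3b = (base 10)8443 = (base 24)efj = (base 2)10000011111011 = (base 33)7os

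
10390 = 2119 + 8271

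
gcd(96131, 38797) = 1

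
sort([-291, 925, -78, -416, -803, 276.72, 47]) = [-803, -416, -291, -78, 47, 276.72, 925]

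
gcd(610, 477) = 1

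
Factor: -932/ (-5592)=2^ (-1) * 3^ (-1)=1/6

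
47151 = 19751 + 27400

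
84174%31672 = 20830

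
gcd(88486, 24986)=2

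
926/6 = 463/3 ≈ 154.33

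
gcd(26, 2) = 2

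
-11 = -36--25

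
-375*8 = -3000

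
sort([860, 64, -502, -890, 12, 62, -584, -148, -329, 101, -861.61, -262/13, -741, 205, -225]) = [-890, -861.61, -741, -584, -502, -329, -225, -148, -262/13, 12, 62, 64, 101, 205, 860]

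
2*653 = 1306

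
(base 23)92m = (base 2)1001011011101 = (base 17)gc1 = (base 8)11335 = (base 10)4829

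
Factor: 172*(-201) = -1*2^2*3^1*43^1*67^1 = -34572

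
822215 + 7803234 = 8625449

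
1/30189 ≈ 0.0000331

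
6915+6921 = 13836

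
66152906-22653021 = 43499885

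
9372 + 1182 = 10554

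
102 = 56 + 46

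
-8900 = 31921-40821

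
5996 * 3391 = 20332436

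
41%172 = 41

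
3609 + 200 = 3809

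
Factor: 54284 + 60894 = 2^1*7^1*19^1*433^1 = 115178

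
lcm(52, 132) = 1716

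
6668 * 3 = 20004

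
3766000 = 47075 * 80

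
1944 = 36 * 54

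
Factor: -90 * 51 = -1 * 2^1 * 3^3 * 5^1 * 17^1 = -4590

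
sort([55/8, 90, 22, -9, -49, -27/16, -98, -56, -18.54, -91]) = [-98, -91, -56, -49, -18.54, -9, -27/16, 55/8, 22, 90]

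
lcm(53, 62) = 3286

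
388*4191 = 1626108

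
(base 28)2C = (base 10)68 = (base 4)1010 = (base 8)104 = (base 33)22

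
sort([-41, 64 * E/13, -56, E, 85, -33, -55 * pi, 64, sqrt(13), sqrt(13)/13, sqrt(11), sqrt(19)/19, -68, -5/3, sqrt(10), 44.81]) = [-55 * pi, -68, -56, -41, -33, -5/3, sqrt(19)/19, sqrt(13)/13, E, sqrt(10), sqrt(11), sqrt(13), 64 * E/13, 44.81, 64, 85]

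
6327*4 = 25308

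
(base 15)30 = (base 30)1f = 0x2d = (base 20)25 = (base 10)45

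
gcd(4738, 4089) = 1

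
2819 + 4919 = 7738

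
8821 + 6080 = 14901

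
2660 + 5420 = 8080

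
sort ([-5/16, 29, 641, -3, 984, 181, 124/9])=[-3, -5/16, 124/9, 29, 181, 641, 984]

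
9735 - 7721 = 2014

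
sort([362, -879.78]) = [-879.78, 362]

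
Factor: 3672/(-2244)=-1*2^1*3^2*11^(-1)=-18/11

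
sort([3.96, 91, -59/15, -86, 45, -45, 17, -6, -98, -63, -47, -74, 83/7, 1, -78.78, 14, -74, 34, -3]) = [-98, -86, -78.78, -74, -74, -63, -47, -45, -6, -59/15, -3, 1, 3.96, 83/7, 14, 17, 34, 45, 91]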